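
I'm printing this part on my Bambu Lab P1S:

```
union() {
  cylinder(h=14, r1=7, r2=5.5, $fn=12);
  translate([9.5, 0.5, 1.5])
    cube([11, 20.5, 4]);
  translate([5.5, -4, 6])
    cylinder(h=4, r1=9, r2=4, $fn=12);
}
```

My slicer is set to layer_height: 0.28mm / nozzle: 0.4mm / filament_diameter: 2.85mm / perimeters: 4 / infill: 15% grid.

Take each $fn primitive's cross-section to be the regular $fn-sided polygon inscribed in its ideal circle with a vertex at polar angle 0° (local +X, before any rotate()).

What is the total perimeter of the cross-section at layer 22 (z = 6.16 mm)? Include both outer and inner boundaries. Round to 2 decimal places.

62.17 mm

At z = 6.16 mm: the cone: at t=0.440 of its height the radius interpolates to r₁+(r₂−r₁)t = 6.340, giving a regular 12-gon of that circumradius (perimeter = 2·12·6.340·sin(180°/12) = 39.38 mm); the cube at (9.5, 0.5) is not intersected at this z (z outside [1.5, 5.5]); the cone at (5.5, -4): at t=0.040 of its height the radius interpolates to r₁+(r₂−r₁)t = 8.800, giving a regular 12-gon of that circumradius (perimeter = 2·12·8.800·sin(180°/12) = 54.66 mm); Combining (union): the regions partially overlap (shared area 72.44 mm²), so the edge portions inside another operand are dropped and the merged outline is re-measured after clipping — boundary = 62.17 mm. Overall, the cross-section is a single solid region. Total boundary length (outer) = 62.17 mm.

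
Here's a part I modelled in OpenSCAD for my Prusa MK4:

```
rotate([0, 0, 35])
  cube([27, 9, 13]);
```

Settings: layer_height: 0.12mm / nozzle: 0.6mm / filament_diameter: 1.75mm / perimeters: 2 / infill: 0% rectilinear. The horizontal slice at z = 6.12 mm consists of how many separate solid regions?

At z = 6.12 mm: the cube is present — its section is the full 27×9 rectangle; (whole slice rotated 35° about Z — lengths, areas and connectivity unchanged). The result has 1 disconnected region.

1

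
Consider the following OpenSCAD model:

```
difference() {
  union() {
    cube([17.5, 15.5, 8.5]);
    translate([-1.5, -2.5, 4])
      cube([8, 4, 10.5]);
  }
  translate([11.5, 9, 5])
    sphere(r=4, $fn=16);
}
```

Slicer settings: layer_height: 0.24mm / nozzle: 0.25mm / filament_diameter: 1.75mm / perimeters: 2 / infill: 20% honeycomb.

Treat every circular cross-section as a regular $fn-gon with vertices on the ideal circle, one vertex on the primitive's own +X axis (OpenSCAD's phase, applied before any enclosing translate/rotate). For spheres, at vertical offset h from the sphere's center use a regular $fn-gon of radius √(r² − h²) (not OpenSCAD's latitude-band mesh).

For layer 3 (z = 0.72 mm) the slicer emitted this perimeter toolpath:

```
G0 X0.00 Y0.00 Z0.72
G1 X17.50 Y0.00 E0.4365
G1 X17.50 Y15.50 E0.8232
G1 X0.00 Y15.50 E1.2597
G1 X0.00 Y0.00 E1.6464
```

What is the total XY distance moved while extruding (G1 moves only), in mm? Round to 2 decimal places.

66.00 mm

Sum the Euclidean lengths of each G1 segment: total = 66.00 mm.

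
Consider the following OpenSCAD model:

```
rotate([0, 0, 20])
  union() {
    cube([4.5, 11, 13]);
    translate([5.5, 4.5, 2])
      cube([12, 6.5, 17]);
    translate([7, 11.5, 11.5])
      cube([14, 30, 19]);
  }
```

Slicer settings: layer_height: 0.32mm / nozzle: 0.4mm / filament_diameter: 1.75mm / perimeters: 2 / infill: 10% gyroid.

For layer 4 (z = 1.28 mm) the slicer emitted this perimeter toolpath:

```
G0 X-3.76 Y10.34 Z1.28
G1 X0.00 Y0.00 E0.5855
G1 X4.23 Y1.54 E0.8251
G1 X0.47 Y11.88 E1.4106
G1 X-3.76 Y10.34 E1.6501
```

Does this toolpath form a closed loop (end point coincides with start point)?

yes

Start point (G0): (-3.76, 10.34). End point (last G1): the path returns to the start — closed.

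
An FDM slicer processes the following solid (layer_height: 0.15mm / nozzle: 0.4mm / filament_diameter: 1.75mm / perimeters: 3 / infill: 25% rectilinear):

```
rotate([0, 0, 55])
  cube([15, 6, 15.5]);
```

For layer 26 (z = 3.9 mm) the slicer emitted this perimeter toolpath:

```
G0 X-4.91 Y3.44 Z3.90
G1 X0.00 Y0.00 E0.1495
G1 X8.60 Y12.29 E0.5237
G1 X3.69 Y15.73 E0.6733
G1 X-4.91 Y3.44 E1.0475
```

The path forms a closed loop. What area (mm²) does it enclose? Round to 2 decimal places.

89.93 mm²

Apply the shoelace formula to the sequence of (X, Y) vertices; enclosed area = 89.93 mm².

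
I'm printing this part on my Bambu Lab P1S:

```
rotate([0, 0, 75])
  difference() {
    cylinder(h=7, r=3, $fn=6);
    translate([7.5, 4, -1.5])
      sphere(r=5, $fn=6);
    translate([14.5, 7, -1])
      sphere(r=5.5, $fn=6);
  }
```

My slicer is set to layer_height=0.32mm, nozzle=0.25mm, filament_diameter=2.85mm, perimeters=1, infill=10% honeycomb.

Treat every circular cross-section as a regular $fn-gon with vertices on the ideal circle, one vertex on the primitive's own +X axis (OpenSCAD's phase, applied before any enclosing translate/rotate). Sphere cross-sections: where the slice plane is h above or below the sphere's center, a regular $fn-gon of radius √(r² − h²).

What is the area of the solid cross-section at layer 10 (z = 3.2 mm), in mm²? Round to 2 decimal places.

At z = 3.2 mm: the cylinder: section is a regular 6-gon, circumradius r=3 (area = (6/2)·3.000²·sin(360°/6) = 23.38 mm²); the r=5 sphere at (7.5, 4) slices to a regular 6-gon of circumradius 1.706 (√(r²−h²) with h=4.7 from center) (area = (6/2)·1.706²·sin(360°/6) = 7.56 mm²); the r=5.5 sphere at (14.5, 7) contributes a regular 6-gon of circumradius √(5.5²−4.2²) = 3.551 (area = (6/2)·3.551²·sin(360°/6) = 32.76 mm²); Subtracting the remaining from the first: starting from the r=3 cylinder (23.38 mm²), the r=5 sphere at (7.5, 4) misses the remaining region (no effect); the r=5.5 sphere at (14.5, 7) misses the remaining region (no effect) — area = 23.38 mm²; (whole slice rotated 75° about Z — lengths, areas and connectivity unchanged). Overall, the cross-section is a single solid region. Net area = 23.38 mm².

23.38 mm²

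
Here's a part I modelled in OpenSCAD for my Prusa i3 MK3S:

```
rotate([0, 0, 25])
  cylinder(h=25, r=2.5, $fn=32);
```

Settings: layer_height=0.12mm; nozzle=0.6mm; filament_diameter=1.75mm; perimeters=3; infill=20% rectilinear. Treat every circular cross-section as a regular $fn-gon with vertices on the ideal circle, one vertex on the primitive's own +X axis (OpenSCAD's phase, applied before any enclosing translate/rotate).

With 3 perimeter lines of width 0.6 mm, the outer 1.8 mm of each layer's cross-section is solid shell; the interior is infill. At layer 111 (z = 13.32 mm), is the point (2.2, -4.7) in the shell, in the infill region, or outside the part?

At z = 13.32 mm: the r=2.5 cylinder gives a regular 32-gon of circumradius 2.5 (constant along its height); (rotated 25° about Z; rotation is an isometry so areas/perimeters/island counts are preserved). Overall, the cross-section is a single solid region. Undo the 25° rotation: the query point maps to (0.008, -5.189) in the un-rotated model frame. The nearest boundary edge runs (-0.49, -2.45)→(-0.00, -2.50); distance from the point to it = 2.69 mm. The point is not inside any of the regions above, so it lies outside the cross-section (2.69 mm from the nearest boundary).

outside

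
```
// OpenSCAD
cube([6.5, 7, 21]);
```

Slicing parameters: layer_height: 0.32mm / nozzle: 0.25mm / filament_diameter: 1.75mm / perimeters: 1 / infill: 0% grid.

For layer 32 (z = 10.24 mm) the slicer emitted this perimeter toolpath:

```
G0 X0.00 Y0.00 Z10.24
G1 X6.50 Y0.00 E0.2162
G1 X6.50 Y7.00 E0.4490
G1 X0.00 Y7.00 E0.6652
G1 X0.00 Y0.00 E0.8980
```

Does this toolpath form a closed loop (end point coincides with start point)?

yes

Start point (G0): (0.00, 0.00). End point (last G1): the path returns to the start — closed.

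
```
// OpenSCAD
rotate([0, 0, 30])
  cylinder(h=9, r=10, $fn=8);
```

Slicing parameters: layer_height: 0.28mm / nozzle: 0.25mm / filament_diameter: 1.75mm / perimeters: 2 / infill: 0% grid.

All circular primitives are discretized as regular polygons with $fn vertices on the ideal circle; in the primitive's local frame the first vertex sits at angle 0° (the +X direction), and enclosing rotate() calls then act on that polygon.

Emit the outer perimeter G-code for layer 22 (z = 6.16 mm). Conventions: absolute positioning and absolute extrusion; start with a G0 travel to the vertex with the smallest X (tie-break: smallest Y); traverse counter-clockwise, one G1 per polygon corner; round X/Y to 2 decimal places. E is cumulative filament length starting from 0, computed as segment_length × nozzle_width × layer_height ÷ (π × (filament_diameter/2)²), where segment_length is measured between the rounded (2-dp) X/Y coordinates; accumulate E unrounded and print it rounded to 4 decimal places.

At z = 6.16 mm: the r=10 cylinder gives a regular 8-gon of circumradius 10 (constant along its height); (whole slice rotated 30° about Z — lengths, areas and connectivity unchanged). The outline is a single polygon with 8 vertices. Extrusion per mm of travel: 0.25 × 0.28 / (π × 0.875²) = 0.029103. Accumulating E over each segment gives final E = 1.7820.

G0 X-9.66 Y2.59 Z6.16
G1 X-8.66 Y-5.00 E0.2228
G1 X-2.59 Y-9.66 E0.4455
G1 X5.00 Y-8.66 E0.6683
G1 X9.66 Y-2.59 E0.8910
G1 X8.66 Y5.00 E1.1138
G1 X2.59 Y9.66 E1.3365
G1 X-5.00 Y8.66 E1.5593
G1 X-9.66 Y2.59 E1.7820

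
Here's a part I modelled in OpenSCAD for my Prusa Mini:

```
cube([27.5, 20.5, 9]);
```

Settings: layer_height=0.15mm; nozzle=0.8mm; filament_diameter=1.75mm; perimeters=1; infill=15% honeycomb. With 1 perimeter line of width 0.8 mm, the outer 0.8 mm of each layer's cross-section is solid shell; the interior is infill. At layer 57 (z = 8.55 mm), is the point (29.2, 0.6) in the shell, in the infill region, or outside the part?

At z = 8.55 mm: the cube (footprint 27.5×20.5) is included at this height. Overall, the cross-section is a single solid region. The nearest boundary edge runs (27.50, 0.00)→(27.50, 20.50); distance from the point to it = 1.70 mm. The point is not inside any of the regions above, so it lies outside the cross-section (1.70 mm from the nearest boundary).

outside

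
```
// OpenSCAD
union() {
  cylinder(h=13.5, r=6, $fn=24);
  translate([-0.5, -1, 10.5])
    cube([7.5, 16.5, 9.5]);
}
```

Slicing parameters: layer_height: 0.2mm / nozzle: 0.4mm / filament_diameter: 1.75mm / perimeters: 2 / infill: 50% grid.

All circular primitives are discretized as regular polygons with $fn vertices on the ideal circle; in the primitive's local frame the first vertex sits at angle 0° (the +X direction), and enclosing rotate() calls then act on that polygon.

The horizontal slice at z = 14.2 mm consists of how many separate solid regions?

1

At z = 14.2 mm: the cylinder is not intersected at this z (z outside [0, 13.5]); the cube at (-0.5, -1) (footprint 7.5×16.5) is included at this height; Taking the union: only the 7.5×16.5 cube at (-0.5, -1) is present, so the union is just that shape — 1 connected region. The result has 1 disconnected region.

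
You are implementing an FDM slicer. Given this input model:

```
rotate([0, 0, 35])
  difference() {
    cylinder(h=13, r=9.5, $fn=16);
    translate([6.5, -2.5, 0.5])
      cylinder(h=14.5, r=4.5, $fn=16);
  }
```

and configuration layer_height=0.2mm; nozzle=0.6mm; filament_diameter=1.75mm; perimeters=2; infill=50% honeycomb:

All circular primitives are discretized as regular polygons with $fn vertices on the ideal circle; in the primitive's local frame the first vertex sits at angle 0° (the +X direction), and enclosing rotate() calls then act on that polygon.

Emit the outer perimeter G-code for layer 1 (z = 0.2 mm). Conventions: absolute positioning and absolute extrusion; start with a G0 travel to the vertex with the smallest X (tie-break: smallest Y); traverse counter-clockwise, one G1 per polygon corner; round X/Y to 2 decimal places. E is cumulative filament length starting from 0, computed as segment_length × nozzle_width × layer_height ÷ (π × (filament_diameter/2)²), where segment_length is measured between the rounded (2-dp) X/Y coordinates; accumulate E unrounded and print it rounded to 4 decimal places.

G0 X-9.36 Y1.65 Z0.20
G1 X-9.27 Y-2.06 E0.1851
G1 X-7.78 Y-5.45 E0.3699
G1 X-5.10 Y-8.01 E0.5548
G1 X-1.65 Y-9.36 E0.7396
G1 X2.06 Y-9.27 E0.9248
G1 X5.45 Y-7.78 E1.1095
G1 X8.01 Y-5.10 E1.2944
G1 X9.36 Y-1.65 E1.4792
G1 X9.27 Y2.06 E1.6644
G1 X7.78 Y5.45 E1.8491
G1 X5.10 Y8.01 E2.0340
G1 X1.65 Y9.36 E2.2189
G1 X-2.06 Y9.27 E2.4040
G1 X-5.45 Y7.78 E2.5888
G1 X-8.01 Y5.10 E2.7737
G1 X-9.36 Y1.65 E2.9585

At z = 0.2 mm: the r=9.5 cylinder gives a regular 16-gon of circumradius 9.5 (constant along its height); the cylinder at (6.5, -2.5) is absent (z outside [0.5, 15]); Taking the first minus the rest: none of the subtracted shapes is present at this height, so the r=9.5 cylinder is unchanged — 1 connected region; (rotated 35° about Z; rotation is an isometry so areas/perimeters/island counts are preserved). The outline is a single polygon with 16 vertices. Extrusion per mm of travel: 0.6 × 0.2 / (π × 0.875²) = 0.049890. Accumulating E over each segment gives final E = 2.9585.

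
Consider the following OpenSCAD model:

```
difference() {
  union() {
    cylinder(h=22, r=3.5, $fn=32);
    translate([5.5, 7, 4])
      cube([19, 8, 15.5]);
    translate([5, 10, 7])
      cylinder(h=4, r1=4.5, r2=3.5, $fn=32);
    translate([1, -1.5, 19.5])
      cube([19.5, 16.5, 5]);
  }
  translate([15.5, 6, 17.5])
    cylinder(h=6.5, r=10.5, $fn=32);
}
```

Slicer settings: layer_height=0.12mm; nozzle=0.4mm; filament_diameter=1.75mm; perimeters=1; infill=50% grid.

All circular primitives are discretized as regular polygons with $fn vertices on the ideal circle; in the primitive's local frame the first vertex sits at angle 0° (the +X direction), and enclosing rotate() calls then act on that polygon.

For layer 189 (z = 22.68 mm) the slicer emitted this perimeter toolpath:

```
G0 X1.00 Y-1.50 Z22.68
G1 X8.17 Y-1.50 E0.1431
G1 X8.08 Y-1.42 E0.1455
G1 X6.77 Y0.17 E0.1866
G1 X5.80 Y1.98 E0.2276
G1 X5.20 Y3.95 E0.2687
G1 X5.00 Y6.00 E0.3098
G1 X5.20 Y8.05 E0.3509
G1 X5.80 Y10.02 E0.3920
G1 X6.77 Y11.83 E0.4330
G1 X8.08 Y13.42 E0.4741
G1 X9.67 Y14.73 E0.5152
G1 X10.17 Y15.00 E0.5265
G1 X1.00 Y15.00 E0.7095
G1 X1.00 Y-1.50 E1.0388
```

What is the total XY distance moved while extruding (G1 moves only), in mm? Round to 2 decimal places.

Sum the Euclidean lengths of each G1 segment: total = 52.05 mm.

52.05 mm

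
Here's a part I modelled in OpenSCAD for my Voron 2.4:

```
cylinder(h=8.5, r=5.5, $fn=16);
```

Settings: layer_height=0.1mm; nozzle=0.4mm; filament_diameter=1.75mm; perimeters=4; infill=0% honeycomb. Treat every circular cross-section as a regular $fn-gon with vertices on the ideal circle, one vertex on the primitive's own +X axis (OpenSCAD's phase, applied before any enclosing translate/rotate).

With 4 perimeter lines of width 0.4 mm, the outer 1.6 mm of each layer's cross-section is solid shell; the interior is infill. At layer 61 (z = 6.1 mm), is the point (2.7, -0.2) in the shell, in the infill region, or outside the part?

At z = 6.1 mm: the r=5.5 cylinder contributes a regular 16-gon of circumradius 5.5. Overall, the cross-section is a single solid region. The nearest boundary edge runs (5.08, -2.10)→(5.50, 0.00); distance from the point to it = 2.71 mm. The point is inside the cross-section and 2.71 mm from the nearest boundary — more than the 1.6 mm shell width (4 × 0.4), so it's in the infill interior.

infill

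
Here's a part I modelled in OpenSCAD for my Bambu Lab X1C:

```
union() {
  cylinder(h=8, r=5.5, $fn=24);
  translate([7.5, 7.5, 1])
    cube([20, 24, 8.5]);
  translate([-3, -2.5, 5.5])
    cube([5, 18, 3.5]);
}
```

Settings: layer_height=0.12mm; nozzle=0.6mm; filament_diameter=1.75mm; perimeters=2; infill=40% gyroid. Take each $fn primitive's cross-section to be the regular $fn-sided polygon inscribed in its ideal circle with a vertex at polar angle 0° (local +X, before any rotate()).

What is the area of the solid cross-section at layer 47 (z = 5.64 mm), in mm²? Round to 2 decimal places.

625.22 mm²

At z = 5.64 mm: the r=5.5 cylinder gives a regular 24-gon of circumradius 5.5 (constant along its height) (area = (24/2)·5.500²·sin(360°/24) = 93.95 mm²); the 20×24 cube at (7.5, 7.5) contributes its full rectangle (area 480.00 mm²); the cube at (-3, -2.5) (footprint 5×18) is included at this height (area 90.00 mm²); Combining (union): the regions partially overlap — summed areas 663.95 mm² minus the doubly-counted overlap 38.74 mm² gives 625.22 mm² — area = 625.22 mm². Overall, the cross-section has 2 separate islands. Net area = 625.22 mm².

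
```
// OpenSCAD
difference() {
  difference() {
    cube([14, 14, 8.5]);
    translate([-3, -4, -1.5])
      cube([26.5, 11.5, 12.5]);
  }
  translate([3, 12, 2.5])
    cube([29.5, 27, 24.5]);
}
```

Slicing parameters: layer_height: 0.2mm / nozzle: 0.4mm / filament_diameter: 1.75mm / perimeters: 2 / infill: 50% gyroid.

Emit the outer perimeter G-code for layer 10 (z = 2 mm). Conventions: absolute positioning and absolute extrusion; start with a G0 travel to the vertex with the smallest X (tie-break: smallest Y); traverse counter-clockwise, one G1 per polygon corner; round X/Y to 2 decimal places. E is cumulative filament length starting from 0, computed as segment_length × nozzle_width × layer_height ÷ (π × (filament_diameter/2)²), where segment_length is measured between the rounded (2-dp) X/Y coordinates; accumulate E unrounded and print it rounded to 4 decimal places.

At z = 2 mm: the 14×14 cube contributes its full rectangle; the cube at (-3, -4) (footprint 26.5×11.5) is included at this height; Taking the first minus the rest: starting from the 14×14 cube, the 26.5×11.5 cube at (-3, -4) partially overlaps it — only the 105.00 mm² overlap (of its 304.75 mm²) is removed, clipping the outline — 1 connected region; the cube at (3, 12) is absent (z outside [2.5, 27]); Subtracting the remaining from the first: none of the subtracted shapes is present at this height, so the result so far is unchanged — 1 connected region. The outline is a single polygon with 4 vertices. Extrusion per mm of travel: 0.4 × 0.2 / (π × 0.875²) = 0.033260. Accumulating E over each segment gives final E = 1.3637.

G0 X0.00 Y7.50 Z2.00
G1 X14.00 Y7.50 E0.4656
G1 X14.00 Y14.00 E0.6818
G1 X0.00 Y14.00 E1.1475
G1 X0.00 Y7.50 E1.3637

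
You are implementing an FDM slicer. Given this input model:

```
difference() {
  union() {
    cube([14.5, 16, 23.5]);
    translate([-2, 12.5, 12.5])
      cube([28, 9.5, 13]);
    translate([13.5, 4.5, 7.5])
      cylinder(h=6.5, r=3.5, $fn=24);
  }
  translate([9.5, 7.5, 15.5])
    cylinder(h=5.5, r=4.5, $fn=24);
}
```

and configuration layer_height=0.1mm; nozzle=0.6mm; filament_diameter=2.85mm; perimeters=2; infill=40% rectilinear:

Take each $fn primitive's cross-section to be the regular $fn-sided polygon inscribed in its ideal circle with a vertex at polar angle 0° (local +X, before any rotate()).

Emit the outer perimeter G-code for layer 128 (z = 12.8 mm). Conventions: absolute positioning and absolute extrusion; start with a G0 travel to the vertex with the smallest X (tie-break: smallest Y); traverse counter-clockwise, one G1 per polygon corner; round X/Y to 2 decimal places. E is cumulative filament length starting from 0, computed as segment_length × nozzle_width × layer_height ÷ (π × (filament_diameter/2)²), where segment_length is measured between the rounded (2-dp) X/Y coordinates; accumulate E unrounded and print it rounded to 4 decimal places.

At z = 12.8 mm: the cube (footprint 14.5×16) is included at this height; the 28×9.5 cube at (-2, 12.5) contributes its full rectangle; the r=3.5 cylinder at (13.5, 4.5) contributes a regular 24-gon of circumradius 3.5; Combining (union): the regions partially overlap (shared area 76.64 mm²), so overlapping operands fuse into one piece — 1 connected region; the cylinder at (9.5, 7.5) does not reach this height (z outside [15.5, 21]); Taking the first minus the rest: none of the subtracted shapes is present at this height, so the result so far is unchanged — 1 connected region. The outline is a single polygon with 19 vertices. Extrusion per mm of travel: 0.6 × 0.1 / (π × 1.425²) = 0.009405. Accumulating E over each segment gives final E = 0.9617.

G0 X-2.00 Y12.50 Z12.80
G1 X0.00 Y12.50 E0.0188
G1 X0.00 Y0.00 E0.1364
G1 X14.50 Y0.00 E0.2728
G1 X14.50 Y1.16 E0.2837
G1 X15.25 Y1.47 E0.2913
G1 X15.97 Y2.03 E0.2999
G1 X16.53 Y2.75 E0.3085
G1 X16.88 Y3.59 E0.3170
G1 X17.00 Y4.50 E0.3256
G1 X16.88 Y5.41 E0.3343
G1 X16.53 Y6.25 E0.3428
G1 X15.97 Y6.97 E0.3514
G1 X15.25 Y7.53 E0.3600
G1 X14.50 Y7.84 E0.3676
G1 X14.50 Y12.50 E0.4115
G1 X26.00 Y12.50 E0.5196
G1 X26.00 Y22.00 E0.6090
G1 X-2.00 Y22.00 E0.8723
G1 X-2.00 Y12.50 E0.9617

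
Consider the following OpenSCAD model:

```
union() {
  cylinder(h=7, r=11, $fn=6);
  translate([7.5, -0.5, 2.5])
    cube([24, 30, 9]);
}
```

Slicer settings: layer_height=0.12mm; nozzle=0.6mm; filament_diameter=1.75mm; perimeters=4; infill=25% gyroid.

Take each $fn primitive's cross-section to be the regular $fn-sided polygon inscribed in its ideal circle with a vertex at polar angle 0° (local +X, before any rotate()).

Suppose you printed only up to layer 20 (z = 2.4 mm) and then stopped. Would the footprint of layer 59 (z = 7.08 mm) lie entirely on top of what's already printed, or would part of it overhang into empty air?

part overhangs

Compare the two slices. At z = 2.4: the r=11 cylinder gives a regular 6-gon of circumradius 11 (constant along its height) (area = (6/2)·11.000²·sin(360°/6) = 314.37 mm²); the cube at (7.5, -0.5) is not intersected at this z (z outside [2.5, 11.5]); Combining (union): only the r=11 cylinder is present, so the union is just that shape — area = 314.37 mm². At z = 7.08: the cylinder does not reach this height (z outside [0, 7]); the cube at (7.5, -0.5) is present — its section is the full 24×30 rectangle (area 720.00 mm²); Taking the union: only the 24×30 cube at (7.5, -0.5) is present, so the union is just that shape — area = 720.00 mm². Checking containment: at z = 7.08 the cross-section extends beyond the z = 2.4 cross-section by about 707.71 mm².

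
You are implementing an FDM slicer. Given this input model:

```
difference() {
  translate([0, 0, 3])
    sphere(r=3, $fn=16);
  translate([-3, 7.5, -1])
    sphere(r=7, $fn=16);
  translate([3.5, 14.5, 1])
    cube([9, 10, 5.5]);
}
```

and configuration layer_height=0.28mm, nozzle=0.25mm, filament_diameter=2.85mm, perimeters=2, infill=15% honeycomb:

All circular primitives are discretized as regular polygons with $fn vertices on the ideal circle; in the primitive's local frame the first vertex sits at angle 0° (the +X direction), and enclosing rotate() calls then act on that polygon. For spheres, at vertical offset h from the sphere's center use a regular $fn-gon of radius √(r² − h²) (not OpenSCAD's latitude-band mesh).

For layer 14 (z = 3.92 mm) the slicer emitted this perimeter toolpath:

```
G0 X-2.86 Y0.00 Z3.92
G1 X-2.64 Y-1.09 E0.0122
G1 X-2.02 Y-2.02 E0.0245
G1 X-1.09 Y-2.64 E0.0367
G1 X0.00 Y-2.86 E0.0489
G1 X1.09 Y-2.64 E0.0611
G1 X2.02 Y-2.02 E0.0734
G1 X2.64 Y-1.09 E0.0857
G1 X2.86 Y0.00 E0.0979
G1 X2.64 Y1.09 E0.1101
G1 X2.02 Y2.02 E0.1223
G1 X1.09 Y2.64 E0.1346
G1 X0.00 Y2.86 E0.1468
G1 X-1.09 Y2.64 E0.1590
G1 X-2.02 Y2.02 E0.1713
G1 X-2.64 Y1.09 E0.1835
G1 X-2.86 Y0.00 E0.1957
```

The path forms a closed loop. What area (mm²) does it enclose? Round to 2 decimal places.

Apply the shoelace formula to the sequence of (X, Y) vertices; enclosed area = 24.99 mm².

24.99 mm²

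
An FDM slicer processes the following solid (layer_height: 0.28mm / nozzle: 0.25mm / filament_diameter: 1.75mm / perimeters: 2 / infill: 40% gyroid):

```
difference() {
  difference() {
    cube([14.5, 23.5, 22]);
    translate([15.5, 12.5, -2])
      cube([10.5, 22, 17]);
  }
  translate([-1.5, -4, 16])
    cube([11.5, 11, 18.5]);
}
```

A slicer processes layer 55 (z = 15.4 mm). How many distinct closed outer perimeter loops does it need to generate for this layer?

1

At z = 15.4 mm: the cube is present — its section is the full 14.5×23.5 rectangle; the cube at (15.5, 12.5) does not reach this height (z outside [-2, 15]); Subtracting the remaining from the first: none of the subtracted shapes is present at this height, so the 14.5×23.5 cube is unchanged — 1 connected region; the cube at (-1.5, -4) is not intersected at this z (z outside [16, 34.5]); After the difference (first − rest): none of the subtracted shapes is present at this height, so the result so far is unchanged — 1 connected region. The result has 1 disconnected region.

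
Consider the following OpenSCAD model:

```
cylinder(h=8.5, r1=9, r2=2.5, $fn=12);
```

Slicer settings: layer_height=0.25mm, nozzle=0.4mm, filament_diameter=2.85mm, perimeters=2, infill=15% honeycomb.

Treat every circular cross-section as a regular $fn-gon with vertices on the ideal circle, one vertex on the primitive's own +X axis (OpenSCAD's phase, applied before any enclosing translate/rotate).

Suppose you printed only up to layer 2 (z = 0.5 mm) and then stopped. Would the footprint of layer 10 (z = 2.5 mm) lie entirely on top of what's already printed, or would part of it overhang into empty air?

Compare the two slices. At z = 0.5: the cone: at t=0.059 of its height the radius interpolates to r₁+(r₂−r₁)t = 8.618, giving a regular 12-gon of that circumradius (area = (12/2)·8.618²·sin(360°/12) = 222.79 mm²). At z = 2.5: the cone (r1=9→r2=2.5) has section circumradius 7.088 here — a regular 12-gon (area = (12/2)·7.088²·sin(360°/12) = 150.73 mm²). Checking containment: the cross-section at z = 2.5 is a subset of the cross-section at z = 0.5.

entirely on top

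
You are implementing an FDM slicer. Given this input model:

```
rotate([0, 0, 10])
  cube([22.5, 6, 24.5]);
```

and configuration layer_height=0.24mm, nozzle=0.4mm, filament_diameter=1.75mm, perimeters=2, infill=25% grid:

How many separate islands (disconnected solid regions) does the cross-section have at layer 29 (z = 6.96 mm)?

At z = 6.96 mm: the cube is present — its section is the full 22.5×6 rectangle; (whole slice rotated 10° about Z — lengths, areas and connectivity unchanged). Overall, the cross-section is a single solid region. Island count = 1.

1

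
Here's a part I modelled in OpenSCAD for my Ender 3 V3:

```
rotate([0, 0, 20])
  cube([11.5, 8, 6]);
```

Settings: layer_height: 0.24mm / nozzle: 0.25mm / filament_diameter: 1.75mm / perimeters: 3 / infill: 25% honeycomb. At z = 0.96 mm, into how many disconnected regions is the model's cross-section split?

At z = 0.96 mm: the cube (footprint 11.5×8) is included at this height; (whole slice rotated 20° about Z — lengths, areas and connectivity unchanged). The result has 1 disconnected region.

1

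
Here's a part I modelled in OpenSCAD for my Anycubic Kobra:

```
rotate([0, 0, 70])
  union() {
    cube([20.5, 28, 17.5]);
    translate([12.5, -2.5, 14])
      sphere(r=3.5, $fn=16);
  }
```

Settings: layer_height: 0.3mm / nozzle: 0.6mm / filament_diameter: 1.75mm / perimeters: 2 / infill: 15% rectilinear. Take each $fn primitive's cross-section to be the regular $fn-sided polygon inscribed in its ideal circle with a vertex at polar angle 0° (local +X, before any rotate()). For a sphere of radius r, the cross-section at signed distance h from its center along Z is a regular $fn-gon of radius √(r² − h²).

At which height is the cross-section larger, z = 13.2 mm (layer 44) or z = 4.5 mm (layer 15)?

Layer 44 (z = 13.2): the 20.5×28 cube contributes its full rectangle (area 574.00 mm²); the r=3.5 sphere at (12.5, -2.5) slices to a regular 16-gon of circumradius 3.407 (√(r²−h²) with h=0.8 from center) (area = (16/2)·3.407²·sin(360°/16) = 35.54 mm²); Merging all regions: the regions partially overlap — summed areas 609.54 mm² minus the doubly-counted overlap 2.66 mm² gives 606.89 mm² — area = 606.89 mm²; (whole slice rotated 70° about Z — lengths, areas and connectivity unchanged). So its area = 606.89 mm². Layer 15 (z = 4.5): the 20.5×28 cube contributes its full rectangle (area 574.00 mm²); the sphere at (12.5, -2.5) is not intersected at this z (|z−center|=9.500 > r=3.5); Taking the union: only the 20.5×28 cube is present, so the union is just that shape — area = 574.00 mm²; (rotated 70° about Z; rotation is an isometry so areas/perimeters/island counts are preserved). So its area = 574.00 mm². Layer 44 is larger (606.89 vs 574.00 mm²).

layer 44 (z = 13.2 mm)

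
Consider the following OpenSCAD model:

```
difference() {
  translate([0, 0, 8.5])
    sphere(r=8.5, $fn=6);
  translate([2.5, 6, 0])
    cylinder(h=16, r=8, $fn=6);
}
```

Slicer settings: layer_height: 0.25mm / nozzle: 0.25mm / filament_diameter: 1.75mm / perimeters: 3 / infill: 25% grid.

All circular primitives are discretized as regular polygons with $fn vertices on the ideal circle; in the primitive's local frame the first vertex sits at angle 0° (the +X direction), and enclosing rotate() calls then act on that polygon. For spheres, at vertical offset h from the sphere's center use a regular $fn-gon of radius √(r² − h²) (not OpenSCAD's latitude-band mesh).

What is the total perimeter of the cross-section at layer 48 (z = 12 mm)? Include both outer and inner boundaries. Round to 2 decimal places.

46.22 mm

At z = 12 mm: the r=8.5 sphere contributes a regular 6-gon of circumradius √(8.5²−3.5²) = 7.746 (perimeter = 2·6·7.746·sin(180°/6) = 46.48 mm); the cylinder at (2.5, 6): section is a regular 6-gon, circumradius r=8 (perimeter = 2·6·8.000·sin(180°/6) = 48.00 mm); Subtracting the remaining from the first: starting from the r=8.5 sphere, the r=8 cylinder at (2.5, 6) partially overlaps it — only the 71.53 mm² overlap (of its 166.28 mm²) is removed, clipping the outline — boundary = 46.22 mm. Overall, the cross-section is a single solid region. Total boundary length (outer) = 46.22 mm.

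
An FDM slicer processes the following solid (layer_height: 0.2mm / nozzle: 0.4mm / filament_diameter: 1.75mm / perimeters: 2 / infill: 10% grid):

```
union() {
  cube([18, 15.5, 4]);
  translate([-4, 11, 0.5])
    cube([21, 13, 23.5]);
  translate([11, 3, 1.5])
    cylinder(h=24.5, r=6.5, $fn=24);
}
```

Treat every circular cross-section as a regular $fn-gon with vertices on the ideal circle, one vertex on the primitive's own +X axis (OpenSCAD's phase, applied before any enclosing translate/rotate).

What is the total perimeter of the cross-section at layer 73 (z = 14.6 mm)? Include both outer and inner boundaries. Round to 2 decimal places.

108.72 mm

At z = 14.6 mm: the cube does not reach this height (z outside [0, 4]); the cube at (-4, 11) (footprint 21×13) is included at this height (perimeter 68.00 mm); the cylinder at (11, 3): section is a regular 24-gon, circumradius r=6.5 (perimeter = 2·24·6.500·sin(180°/24) = 40.72 mm); Merging all regions: the 2 present regions are separate (no shared area or edge), so areas and boundary lengths simply add and each stays a separate island — boundary = 108.72 mm. Overall, the cross-section has 2 separate islands. Total boundary length (outer) = 108.72 mm.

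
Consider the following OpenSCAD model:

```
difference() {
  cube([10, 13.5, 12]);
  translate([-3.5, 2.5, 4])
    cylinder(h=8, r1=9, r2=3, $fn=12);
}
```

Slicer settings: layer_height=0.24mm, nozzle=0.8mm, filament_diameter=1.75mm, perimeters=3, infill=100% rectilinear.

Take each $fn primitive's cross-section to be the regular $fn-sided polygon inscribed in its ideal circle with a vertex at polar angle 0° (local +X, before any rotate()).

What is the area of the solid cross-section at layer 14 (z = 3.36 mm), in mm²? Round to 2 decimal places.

At z = 3.36 mm: the cube is present — its section is the full 10×13.5 rectangle (area 135.00 mm²); the cone at (-3.5, 2.5) is absent (z outside [4, 12]); Subtracting the remaining from the first: none of the subtracted shapes is present at this height, so the 10×13.5 cube is unchanged — area = 135.00 mm². Overall, the cross-section is a single solid region. Net area = 135.00 mm².

135.00 mm²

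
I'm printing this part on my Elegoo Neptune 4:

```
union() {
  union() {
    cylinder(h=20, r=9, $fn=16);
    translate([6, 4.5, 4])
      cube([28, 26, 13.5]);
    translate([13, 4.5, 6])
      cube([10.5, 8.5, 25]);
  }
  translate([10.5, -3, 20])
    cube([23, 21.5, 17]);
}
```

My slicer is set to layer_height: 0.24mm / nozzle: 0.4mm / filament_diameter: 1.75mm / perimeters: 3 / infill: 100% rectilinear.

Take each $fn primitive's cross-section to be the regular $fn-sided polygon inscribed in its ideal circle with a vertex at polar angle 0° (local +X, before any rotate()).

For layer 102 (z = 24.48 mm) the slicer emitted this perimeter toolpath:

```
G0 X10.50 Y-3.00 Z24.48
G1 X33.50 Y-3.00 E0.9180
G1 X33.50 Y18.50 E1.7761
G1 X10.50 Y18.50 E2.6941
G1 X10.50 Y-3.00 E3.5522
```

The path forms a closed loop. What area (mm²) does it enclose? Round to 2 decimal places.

Apply the shoelace formula to the sequence of (X, Y) vertices; enclosed area = 494.50 mm².

494.50 mm²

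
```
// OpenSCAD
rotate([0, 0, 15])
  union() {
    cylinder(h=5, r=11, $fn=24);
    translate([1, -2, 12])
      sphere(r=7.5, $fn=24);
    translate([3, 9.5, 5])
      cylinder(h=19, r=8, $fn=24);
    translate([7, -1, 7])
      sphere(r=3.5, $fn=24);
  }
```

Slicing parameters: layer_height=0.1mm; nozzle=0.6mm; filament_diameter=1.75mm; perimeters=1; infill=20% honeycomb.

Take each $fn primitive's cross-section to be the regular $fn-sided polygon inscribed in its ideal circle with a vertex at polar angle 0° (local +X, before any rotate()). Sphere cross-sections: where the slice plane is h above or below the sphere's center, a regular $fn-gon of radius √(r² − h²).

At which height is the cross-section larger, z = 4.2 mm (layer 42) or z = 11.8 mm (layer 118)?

Layer 42 (z = 4.2): the r=11 cylinder contributes a regular 24-gon of circumradius 11 (area = (24/2)·11.000²·sin(360°/24) = 375.81 mm²); the sphere at (1, -2) is absent (|z−center|=7.800 > r=7.5); the cylinder at (3, 9.5) does not reach this height (z outside [5, 24]); the r=3.5 sphere at (7, -1) slices to a regular 24-gon of circumradius 2.100 (√(r²−h²) with h=2.8 from center) (area = (24/2)·2.100²·sin(360°/24) = 13.70 mm²); Taking the union: the r=3.5 sphere at (7, -1) lies entirely inside the r=11 cylinder, so the union is just the r=11 cylinder — area = 375.81 mm²; (rotated 15° about Z; rotation is an isometry so areas/perimeters/island counts are preserved). So its area = 375.81 mm². Layer 118 (z = 11.8): the cylinder does not reach this height (z outside [0, 5]); the r=7.5 sphere at (1, -2) slices to a regular 24-gon of circumradius 7.497 (√(r²−h²) with h=0.2 from center) (area = (24/2)·7.497²·sin(360°/24) = 174.58 mm²); the cylinder at (3, 9.5): section is a regular 24-gon, circumradius r=8 (area = (24/2)·8.000²·sin(360°/24) = 198.77 mm²); the sphere at (7, -1) is absent (|z−center|=4.800 > r=3.5); Combining (union): the regions partially overlap — summed areas 373.35 mm² minus the doubly-counted overlap 25.73 mm² gives 347.62 mm² — area = 347.62 mm²; (rotated 15° about Z; rotation is an isometry so areas/perimeters/island counts are preserved). So its area = 347.62 mm². Layer 42 is larger (375.81 vs 347.62 mm²).

layer 42 (z = 4.2 mm)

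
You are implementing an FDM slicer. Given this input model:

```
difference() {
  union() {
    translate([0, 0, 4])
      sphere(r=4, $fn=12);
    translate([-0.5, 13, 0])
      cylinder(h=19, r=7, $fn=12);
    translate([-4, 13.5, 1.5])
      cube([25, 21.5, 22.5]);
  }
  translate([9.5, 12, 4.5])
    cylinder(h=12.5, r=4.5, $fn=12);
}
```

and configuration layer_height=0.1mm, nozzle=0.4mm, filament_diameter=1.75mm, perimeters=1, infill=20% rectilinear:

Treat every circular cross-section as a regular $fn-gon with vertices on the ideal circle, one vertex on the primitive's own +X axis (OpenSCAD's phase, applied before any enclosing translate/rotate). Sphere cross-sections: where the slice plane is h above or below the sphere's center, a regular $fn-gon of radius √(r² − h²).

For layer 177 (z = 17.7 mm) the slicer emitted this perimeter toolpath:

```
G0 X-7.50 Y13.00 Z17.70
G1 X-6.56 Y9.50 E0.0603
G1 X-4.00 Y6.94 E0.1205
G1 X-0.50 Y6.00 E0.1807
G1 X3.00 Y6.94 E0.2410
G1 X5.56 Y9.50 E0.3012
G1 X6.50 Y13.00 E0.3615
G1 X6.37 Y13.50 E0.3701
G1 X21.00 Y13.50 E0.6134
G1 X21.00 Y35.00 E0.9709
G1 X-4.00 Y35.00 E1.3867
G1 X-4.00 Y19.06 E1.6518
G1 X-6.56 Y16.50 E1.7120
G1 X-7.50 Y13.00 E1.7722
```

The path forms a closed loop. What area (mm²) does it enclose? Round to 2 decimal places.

630.07 mm²

Apply the shoelace formula to the sequence of (X, Y) vertices; enclosed area = 630.07 mm².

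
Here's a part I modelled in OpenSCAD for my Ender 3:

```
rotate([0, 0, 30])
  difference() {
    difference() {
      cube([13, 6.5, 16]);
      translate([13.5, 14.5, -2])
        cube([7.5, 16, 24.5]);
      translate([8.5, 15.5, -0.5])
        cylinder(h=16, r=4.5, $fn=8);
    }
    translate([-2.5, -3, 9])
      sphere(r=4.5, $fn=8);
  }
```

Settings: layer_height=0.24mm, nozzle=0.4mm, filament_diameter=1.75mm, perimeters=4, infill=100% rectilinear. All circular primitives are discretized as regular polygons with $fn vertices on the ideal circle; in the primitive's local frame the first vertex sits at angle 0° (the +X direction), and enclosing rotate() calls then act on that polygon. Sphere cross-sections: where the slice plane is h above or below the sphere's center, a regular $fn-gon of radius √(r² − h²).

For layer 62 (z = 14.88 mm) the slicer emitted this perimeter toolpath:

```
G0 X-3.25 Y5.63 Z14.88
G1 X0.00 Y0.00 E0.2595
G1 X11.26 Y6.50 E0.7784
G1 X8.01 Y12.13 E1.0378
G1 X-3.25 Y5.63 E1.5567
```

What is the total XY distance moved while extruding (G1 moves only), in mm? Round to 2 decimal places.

Sum the Euclidean lengths of each G1 segment: total = 39.00 mm.

39.00 mm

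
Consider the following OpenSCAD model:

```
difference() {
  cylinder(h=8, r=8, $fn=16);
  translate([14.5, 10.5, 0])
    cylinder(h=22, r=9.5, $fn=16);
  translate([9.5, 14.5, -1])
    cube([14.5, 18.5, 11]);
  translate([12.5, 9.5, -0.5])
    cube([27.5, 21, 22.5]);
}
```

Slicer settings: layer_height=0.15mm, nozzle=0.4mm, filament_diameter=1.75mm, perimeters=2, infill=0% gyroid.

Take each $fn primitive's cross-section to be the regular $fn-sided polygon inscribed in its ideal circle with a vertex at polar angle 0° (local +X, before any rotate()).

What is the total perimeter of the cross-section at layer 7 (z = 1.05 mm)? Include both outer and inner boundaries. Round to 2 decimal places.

49.94 mm

At z = 1.05 mm: the r=8 cylinder contributes a regular 16-gon of circumradius 8 (perimeter = 2·16·8.000·sin(180°/16) = 49.94 mm); the cylinder at (14.5, 10.5): section is a regular 16-gon, circumradius r=9.5 (perimeter = 2·16·9.500·sin(180°/16) = 59.31 mm); the cube at (9.5, 14.5) is present — its section is the full 14.5×18.5 rectangle (perimeter 66.00 mm); the cube at (12.5, 9.5) is present — its section is the full 27.5×21 rectangle (perimeter 97.00 mm); Subtracting the remaining from the first: starting from the r=8 cylinder, the r=9.5 cylinder at (14.5, 10.5) misses the remaining region (no effect); the 14.5×18.5 cube at (9.5, 14.5) misses the remaining region (no effect); the 27.5×21 cube at (12.5, 9.5) misses the remaining region (no effect) — boundary = 49.94 mm. Overall, the cross-section is a single solid region. Total boundary length (outer) = 49.94 mm.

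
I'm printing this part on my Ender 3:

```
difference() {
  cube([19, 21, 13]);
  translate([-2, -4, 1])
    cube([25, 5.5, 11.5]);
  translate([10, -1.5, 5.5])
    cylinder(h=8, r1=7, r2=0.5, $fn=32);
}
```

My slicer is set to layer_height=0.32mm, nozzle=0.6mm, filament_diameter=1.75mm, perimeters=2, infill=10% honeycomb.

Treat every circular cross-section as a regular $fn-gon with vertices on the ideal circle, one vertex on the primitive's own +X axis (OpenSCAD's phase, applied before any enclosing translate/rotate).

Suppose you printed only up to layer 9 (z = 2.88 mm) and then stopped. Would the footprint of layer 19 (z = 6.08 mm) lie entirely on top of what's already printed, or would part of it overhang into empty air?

Compare the two slices. At z = 2.88: the cube (footprint 19×21) is included at this height (area 399.00 mm²); the cube at (-2, -4) (footprint 25×5.5) is included at this height (area 137.50 mm²); the cone at (10, -1.5) does not reach this height (z outside [5.5, 13.5]); Subtracting the remaining from the first: starting from the 19×21 cube (399.00 mm²), the 25×5.5 cube at (-2, -4) partially overlaps it — only the 28.50 mm² overlap (of its 137.50 mm²) is removed, clipping the outline — area = 370.50 mm². At z = 6.08: the cube (footprint 19×21) is included at this height (area 399.00 mm²); the 25×5.5 cube at (-2, -4) contributes its full rectangle (area 137.50 mm²); the cone at (10, -1.5): at t=0.073 of its height the radius interpolates to r₁+(r₂−r₁)t = 6.529, giving a regular 32-gon of that circumradius (area = (32/2)·6.529²·sin(360°/32) = 133.05 mm²); Taking the first minus the rest: starting from the 19×21 cube (399.00 mm²), the 25×5.5 cube at (-2, -4) partially overlaps it — only the 28.50 mm² overlap (of its 137.50 mm²) is removed, clipping the outline; the cone at (10, -1.5) partially overlaps it — only the 28.91 mm² overlap (of its 133.05 mm²) is removed, clipping the outline — area = 341.59 mm². Checking containment: the cross-section at z = 6.08 is a subset of the cross-section at z = 2.88.

entirely on top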